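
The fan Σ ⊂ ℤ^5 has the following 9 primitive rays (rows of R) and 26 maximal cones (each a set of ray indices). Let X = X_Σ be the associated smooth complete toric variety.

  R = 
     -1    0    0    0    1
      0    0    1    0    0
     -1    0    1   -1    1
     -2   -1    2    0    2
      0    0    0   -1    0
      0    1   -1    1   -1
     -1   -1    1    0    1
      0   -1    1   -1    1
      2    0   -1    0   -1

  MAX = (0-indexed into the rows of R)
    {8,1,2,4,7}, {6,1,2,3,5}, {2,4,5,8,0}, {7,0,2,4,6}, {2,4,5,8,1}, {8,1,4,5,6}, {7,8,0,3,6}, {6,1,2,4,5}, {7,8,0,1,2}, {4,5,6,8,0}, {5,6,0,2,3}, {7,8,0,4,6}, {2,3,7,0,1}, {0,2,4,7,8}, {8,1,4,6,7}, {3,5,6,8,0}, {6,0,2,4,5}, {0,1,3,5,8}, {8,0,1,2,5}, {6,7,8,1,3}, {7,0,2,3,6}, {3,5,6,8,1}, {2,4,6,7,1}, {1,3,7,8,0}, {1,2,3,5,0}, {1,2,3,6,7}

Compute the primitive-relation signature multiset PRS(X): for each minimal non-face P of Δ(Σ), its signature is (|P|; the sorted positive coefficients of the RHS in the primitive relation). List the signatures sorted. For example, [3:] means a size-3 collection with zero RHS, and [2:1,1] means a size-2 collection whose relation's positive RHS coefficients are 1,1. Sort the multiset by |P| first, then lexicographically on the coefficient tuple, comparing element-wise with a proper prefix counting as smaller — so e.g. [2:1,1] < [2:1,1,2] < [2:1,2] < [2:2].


Primitive collections (6):

  {5,7}:  v_{5} + v_{7} = 0  ⇒ sig = [2:]
  {3,4}:  v_{3} + v_{4} = v_{2} + v_{6}  ⇒ sig = [2:1,1]
  {0,1,4}:  v_{0} + v_{1} + v_{4} = v_{2}  ⇒ sig = [3:1]
  {0,1,6}:  v_{0} + v_{1} + v_{6} = v_{3}  ⇒ sig = [3:1]
  {2,6,8}:  v_{2} + v_{6} + v_{8} = v_{7}  ⇒ sig = [3:1]
  {2,3,8}:  v_{2} + v_{3} + v_{8} = v_{0} + v_{1} + v_{7}  ⇒ sig = [3:1,1,1]

Sorted signature multiset PRS(X):
{ [2:],  [2:1,1],  [3:1] ×3,  [3:1,1,1] }


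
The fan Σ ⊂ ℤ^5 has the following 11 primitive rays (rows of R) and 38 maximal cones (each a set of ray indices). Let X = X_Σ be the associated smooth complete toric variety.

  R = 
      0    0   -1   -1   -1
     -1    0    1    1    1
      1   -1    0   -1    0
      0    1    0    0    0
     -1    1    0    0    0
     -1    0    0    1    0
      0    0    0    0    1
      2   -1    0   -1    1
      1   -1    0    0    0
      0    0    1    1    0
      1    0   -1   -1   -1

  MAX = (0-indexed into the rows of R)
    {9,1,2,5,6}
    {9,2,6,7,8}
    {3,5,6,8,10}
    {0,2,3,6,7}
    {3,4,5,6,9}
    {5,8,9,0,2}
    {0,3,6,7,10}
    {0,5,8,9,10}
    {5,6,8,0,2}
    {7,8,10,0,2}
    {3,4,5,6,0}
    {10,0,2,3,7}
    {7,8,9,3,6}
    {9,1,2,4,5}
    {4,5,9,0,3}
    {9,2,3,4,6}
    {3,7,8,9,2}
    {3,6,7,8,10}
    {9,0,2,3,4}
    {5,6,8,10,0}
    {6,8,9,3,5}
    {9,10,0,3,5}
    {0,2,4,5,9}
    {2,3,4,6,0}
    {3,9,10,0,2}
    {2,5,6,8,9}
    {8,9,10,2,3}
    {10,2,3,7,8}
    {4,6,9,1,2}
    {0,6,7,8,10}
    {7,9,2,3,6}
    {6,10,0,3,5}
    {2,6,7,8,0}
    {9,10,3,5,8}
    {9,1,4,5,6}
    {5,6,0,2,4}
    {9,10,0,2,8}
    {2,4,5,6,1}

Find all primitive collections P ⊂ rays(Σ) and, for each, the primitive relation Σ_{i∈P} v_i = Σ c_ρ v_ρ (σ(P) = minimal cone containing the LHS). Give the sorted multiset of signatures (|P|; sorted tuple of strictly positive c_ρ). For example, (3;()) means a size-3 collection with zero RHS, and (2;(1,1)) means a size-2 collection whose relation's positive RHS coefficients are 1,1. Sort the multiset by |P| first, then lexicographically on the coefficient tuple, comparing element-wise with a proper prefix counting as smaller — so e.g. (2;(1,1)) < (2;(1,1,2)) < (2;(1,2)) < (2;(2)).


Δ(Σ) — 11 vertices, 19 min non-faces:

  P = {1,10}:  v_{1} + v_{10} = 0  ⇒ sig = (2;())
  P = {4,8}:  v_{4} + v_{8} = 0  ⇒ sig = (2;())
  P = {4,10}:  v_{4} + v_{10} = v_{0} + v_{3}  ⇒ sig = (2;(1,1))
  P = {5,7}:  v_{5} + v_{7} = v_{6} + v_{8}  ⇒ sig = (2;(1,1))
  P = {0,1}:  v_{0} + v_{1} = v_{2} + v_{4} + v_{5}  ⇒ sig = (2;(1,1,1))
  P = {1,3}:  v_{1} + v_{3} = v_{4} + v_{6} + v_{9}  ⇒ sig = (2;(1,1,1))
  P = {4,7}:  v_{4} + v_{7} = v_{2} + v_{3} + v_{6}  ⇒ sig = (2;(1,1,1))
  P = {1,8}:  v_{1} + v_{8} = v_{2} + v_{5} + v_{6} + v_{9}  ⇒ sig = (2;(1,1,1,1))
  P = {1,7}:  v_{1} + v_{7} = v_{2} + 2·v_{6} + v_{9}  ⇒ sig = (2;(1,1,2))
  P = {0,6,9}:  v_{0} + v_{6} + v_{9} = 0  ⇒ sig = (3;())
  P = {2,3,5}:  v_{2} + v_{3} + v_{5} = 0  ⇒ sig = (3;())
  P = {0,3,8}:  v_{0} + v_{3} + v_{8} = v_{10}  ⇒ sig = (3;(1))
  P = {2,5,10}:  v_{2} + v_{5} + v_{10} = v_{0} + v_{8}  ⇒ sig = (3;(1,1))
  P = {2,6,10}:  v_{2} + v_{6} + v_{10} = v_{0} + v_{7}  ⇒ sig = (3;(1,1))
  P = {6,9,10}:  v_{6} + v_{9} + v_{10} = v_{3} + v_{8}  ⇒ sig = (3;(1,1))
  P = {0,7,9}:  v_{0} + v_{7} + v_{9} = v_{2} + v_{3} + v_{8}  ⇒ sig = (3;(1,1,1))
  P = {7,9,10}:  v_{7} + v_{9} + v_{10} = v_{2} + 2·v_{3} + 2·v_{8}  ⇒ sig = (3;(1,2,2))
  P = {2,3,6,8}:  v_{2} + v_{3} + v_{6} + v_{8} = v_{7}  ⇒ sig = (4;(1))
  P = {2,4,5,6,9}:  v_{2} + v_{4} + v_{5} + v_{6} + v_{9} = v_{1}  ⇒ sig = (5;(1))

Sorted signature multiset PRS(X):
[(2;()), (2;()), (2;(1,1)), (2;(1,1)), (2;(1,1,1)), (2;(1,1,1)), (2;(1,1,1)), (2;(1,1,1,1)), (2;(1,1,2)), (3;()), (3;()), (3;(1)), (3;(1,1)), (3;(1,1)), (3;(1,1)), (3;(1,1,1)), (3;(1,2,2)), (4;(1)), (5;(1))]


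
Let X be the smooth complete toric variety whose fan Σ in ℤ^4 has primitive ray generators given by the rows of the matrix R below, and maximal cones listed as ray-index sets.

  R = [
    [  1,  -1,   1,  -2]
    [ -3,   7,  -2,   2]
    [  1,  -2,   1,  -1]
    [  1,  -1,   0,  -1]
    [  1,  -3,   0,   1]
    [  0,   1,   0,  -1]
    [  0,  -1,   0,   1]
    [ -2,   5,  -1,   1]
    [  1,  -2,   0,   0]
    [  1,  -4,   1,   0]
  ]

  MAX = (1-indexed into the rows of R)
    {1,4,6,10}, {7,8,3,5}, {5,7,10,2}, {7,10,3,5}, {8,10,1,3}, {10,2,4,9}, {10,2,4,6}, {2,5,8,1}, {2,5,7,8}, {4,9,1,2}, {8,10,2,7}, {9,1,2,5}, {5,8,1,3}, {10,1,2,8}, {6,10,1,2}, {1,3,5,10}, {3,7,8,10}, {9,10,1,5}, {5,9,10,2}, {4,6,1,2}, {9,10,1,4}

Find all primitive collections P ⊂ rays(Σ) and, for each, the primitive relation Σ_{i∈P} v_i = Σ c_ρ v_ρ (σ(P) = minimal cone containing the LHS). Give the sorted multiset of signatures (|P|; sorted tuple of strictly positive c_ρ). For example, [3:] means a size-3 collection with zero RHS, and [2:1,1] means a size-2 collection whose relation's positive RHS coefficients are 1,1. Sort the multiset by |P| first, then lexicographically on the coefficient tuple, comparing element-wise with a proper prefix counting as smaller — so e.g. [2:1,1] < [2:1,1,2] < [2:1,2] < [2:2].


18 collections generate NE(X_Σ); each relation:

  P = {6,7}:  v_{6} + v_{7} = 0  so sig = [2:]
  P = {1,7}:  v_{1} + v_{7} = v_{3}  so sig = [2:1]
  P = {2,3}:  v_{2} + v_{3} = v_{8}  so sig = [2:1]
  P = {3,6}:  v_{3} + v_{6} = v_{1}  so sig = [2:1]
  P = {4,7}:  v_{4} + v_{7} = v_{9}  so sig = [2:1]
  P = {5,6}:  v_{5} + v_{6} = v_{9}  so sig = [2:1]
  P = {6,9}:  v_{6} + v_{9} = v_{4}  so sig = [2:1]
  P = {7,9}:  v_{7} + v_{9} = v_{5}  so sig = [2:1]
  P = {3,4}:  v_{3} + v_{4} = v_{1} + v_{9}  so sig = [2:1,1]
  P = {3,9}:  v_{3} + v_{9} = v_{1} + v_{5}  so sig = [2:1,1]
  P = {6,8}:  v_{6} + v_{8} = v_{1} + v_{2}  so sig = [2:1,1]
  P = {4,8}:  v_{4} + v_{8} = v_{1} + v_{2} + v_{9}  so sig = [2:1,1,1]
  P = {8,9}:  v_{8} + v_{9} = v_{1} + v_{2} + v_{5}  so sig = [2:1,1,1]
  P = {4,5}:  v_{4} + v_{5} = 2·v_{9}  so sig = [2:2]
  P = {5,8,10}:  v_{5} + v_{8} + v_{10} = 2·v_{7}  so sig = [3:2]
  P = {1,2,9,10}:  v_{1} + v_{2} + v_{9} + v_{10} = 0  so sig = [4:]
  P = {1,2,4,10}:  v_{1} + v_{2} + v_{4} + v_{10} = v_{6}  so sig = [4:1]
  P = {1,2,5,10}:  v_{1} + v_{2} + v_{5} + v_{10} = v_{7}  so sig = [4:1]

Hence PRS(X_Σ) =
    |P|=2: 14 collections, coeffs (), (1), (1), (1), (1), (1), (1), (1), (1,1), (1,1), (1,1), (1,1,1), (1,1,1), (2)
    |P|=3: 1 collection, coeffs (2)
    |P|=4: 3 collections, coeffs (), (1), (1)


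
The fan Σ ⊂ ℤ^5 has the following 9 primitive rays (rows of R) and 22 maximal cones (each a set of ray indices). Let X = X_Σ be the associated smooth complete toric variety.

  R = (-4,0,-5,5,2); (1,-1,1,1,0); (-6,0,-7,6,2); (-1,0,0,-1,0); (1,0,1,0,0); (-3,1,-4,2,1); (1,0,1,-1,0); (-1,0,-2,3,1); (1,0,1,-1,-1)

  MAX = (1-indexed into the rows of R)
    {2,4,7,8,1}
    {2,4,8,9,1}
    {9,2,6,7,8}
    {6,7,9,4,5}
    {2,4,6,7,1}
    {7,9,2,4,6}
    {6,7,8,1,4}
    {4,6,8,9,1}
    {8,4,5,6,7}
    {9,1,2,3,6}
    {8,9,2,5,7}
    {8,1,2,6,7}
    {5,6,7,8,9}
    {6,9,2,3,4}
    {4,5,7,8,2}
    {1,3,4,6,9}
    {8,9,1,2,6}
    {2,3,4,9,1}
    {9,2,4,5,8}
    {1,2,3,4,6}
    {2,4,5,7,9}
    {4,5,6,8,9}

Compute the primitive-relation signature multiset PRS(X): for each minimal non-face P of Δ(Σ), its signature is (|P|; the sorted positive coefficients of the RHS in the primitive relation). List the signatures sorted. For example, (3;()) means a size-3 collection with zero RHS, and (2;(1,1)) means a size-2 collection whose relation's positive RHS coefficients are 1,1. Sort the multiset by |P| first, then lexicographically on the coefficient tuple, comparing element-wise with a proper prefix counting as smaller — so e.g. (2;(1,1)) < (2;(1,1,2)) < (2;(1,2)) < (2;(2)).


The 9 primitive collections of Σ (r=9, n=5):

  P={3,5}:  v_{3} + v_{5} = v_{1} + v_{4} + v_{8} + v_{9}  ⇒ sig = (2;(1,1,1,1))
  P={1,5}:  v_{1} + v_{5} = v_{4} + 2·v_{8}  ⇒ sig = (2;(1,2))
  P={3,8}:  v_{3} + v_{8} = 2·v_{1} + v_{9}  ⇒ sig = (2;(1,2))
  P={3,7}:  v_{3} + v_{7} = 2·v_{2} + v_{4} + 2·v_{6}  ⇒ sig = (2;(1,2,2))
  P={2,5,6}:  v_{2} + v_{5} + v_{6} = v_{8}  ⇒ sig = (3;(1))
  P={1,7,9}:  v_{1} + v_{7} + v_{9} = v_{2} + v_{6}  ⇒ sig = (3;(1,1))
  P={4,7,8,9}:  v_{4} + v_{7} + v_{8} + v_{9} = 0  ⇒ sig = (4;())
  P={2,4,6,8}:  v_{2} + v_{4} + v_{6} + v_{8} = v_{1}  ⇒ sig = (4;(1))
  P={1,2,4,6,9}:  v_{1} + v_{2} + v_{4} + v_{6} + v_{9} = v_{3}  ⇒ sig = (5;(1))

so the primitive-relation signature multiset is
    |P|=2: 4 collections, coeffs (1,1,1,1), (1,2), (1,2), (1,2,2)
    |P|=3: 2 collections, coeffs (1), (1,1)
    |P|=4: 2 collections, coeffs (), (1)
    |P|=5: 1 collection, coeffs (1)


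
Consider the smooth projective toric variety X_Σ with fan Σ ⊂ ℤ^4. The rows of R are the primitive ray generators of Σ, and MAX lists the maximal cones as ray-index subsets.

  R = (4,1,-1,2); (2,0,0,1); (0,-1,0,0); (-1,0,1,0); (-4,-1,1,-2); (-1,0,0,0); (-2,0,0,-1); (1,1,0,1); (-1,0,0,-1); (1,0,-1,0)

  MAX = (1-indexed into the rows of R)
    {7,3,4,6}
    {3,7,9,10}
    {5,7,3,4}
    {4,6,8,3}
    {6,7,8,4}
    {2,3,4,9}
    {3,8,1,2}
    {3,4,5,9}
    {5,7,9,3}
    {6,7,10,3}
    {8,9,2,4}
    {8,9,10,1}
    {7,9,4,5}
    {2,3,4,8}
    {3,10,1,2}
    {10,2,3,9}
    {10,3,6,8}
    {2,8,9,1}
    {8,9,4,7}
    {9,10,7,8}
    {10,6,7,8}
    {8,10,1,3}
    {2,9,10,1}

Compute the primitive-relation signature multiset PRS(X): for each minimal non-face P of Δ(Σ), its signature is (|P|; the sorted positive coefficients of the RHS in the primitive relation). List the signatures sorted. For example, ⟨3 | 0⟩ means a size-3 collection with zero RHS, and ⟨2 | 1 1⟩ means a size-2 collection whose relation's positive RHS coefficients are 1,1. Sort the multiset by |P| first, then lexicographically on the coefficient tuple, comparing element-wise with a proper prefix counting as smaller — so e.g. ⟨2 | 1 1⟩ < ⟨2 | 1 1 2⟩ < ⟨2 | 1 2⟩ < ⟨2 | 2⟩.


Σ has 17 primitive collections:

  {1,5}:  v_{1} + v_{5} = 0  ⟹  sig = ⟨2 | 0⟩
  {2,7}:  v_{2} + v_{7} = 0  ⟹  sig = ⟨2 | 0⟩
  {4,10}:  v_{4} + v_{10} = 0  ⟹  sig = ⟨2 | 0⟩
  {6,9}:  v_{6} + v_{9} = v_{7}  ⟹  sig = ⟨2 | 1⟩
  {1,4}:  v_{1} + v_{4} = v_{2} + v_{8}  ⟹  sig = ⟨2 | 1 1⟩
  {1,7}:  v_{1} + v_{7} = v_{8} + v_{10}  ⟹  sig = ⟨2 | 1 1⟩
  {2,6}:  v_{2} + v_{6} = v_{3} + v_{8}  ⟹  sig = ⟨2 | 1 1⟩
  {5,8}:  v_{5} + v_{8} = v_{4} + v_{7}  ⟹  sig = ⟨2 | 1 1⟩
  {2,5}:  v_{2} + v_{5} = v_{3} + v_{4} + v_{9}  ⟹  sig = ⟨2 | 1 1 1⟩
  {5,10}:  v_{5} + v_{10} = v_{3} + v_{7} + v_{9}  ⟹  sig = ⟨2 | 1 1 1⟩
  {1,6}:  v_{1} + v_{6} = v_{3} + 2·v_{8} + v_{10}  ⟹  sig = ⟨2 | 1 1 2⟩
  {5,6}:  v_{5} + v_{6} = v_{3} + v_{4} + 2·v_{7}  ⟹  sig = ⟨2 | 1 1 2⟩
  {3,8,9}:  v_{3} + v_{8} + v_{9} = 0  ⟹  sig = ⟨3 | 0⟩
  {2,8,10}:  v_{2} + v_{8} + v_{10} = v_{1}  ⟹  sig = ⟨3 | 1⟩
  {3,7,8}:  v_{3} + v_{7} + v_{8} = v_{6}  ⟹  sig = ⟨3 | 1⟩
  {1,3,9}:  v_{1} + v_{3} + v_{9} = v_{2} + v_{10}  ⟹  sig = ⟨3 | 1 1⟩
  {3,4,7,9}:  v_{3} + v_{4} + v_{7} + v_{9} = v_{5}  ⟹  sig = ⟨4 | 1⟩

Hence PRS(X_Σ) =
    ⟨2 | 0⟩
    ⟨2 | 0⟩
    ⟨2 | 0⟩
    ⟨2 | 1⟩
    ⟨2 | 1 1⟩
    ⟨2 | 1 1⟩
    ⟨2 | 1 1⟩
    ⟨2 | 1 1⟩
    ⟨2 | 1 1 1⟩
    ⟨2 | 1 1 1⟩
    ⟨2 | 1 1 2⟩
    ⟨2 | 1 1 2⟩
    ⟨3 | 0⟩
    ⟨3 | 1⟩
    ⟨3 | 1⟩
    ⟨3 | 1 1⟩
    ⟨4 | 1⟩


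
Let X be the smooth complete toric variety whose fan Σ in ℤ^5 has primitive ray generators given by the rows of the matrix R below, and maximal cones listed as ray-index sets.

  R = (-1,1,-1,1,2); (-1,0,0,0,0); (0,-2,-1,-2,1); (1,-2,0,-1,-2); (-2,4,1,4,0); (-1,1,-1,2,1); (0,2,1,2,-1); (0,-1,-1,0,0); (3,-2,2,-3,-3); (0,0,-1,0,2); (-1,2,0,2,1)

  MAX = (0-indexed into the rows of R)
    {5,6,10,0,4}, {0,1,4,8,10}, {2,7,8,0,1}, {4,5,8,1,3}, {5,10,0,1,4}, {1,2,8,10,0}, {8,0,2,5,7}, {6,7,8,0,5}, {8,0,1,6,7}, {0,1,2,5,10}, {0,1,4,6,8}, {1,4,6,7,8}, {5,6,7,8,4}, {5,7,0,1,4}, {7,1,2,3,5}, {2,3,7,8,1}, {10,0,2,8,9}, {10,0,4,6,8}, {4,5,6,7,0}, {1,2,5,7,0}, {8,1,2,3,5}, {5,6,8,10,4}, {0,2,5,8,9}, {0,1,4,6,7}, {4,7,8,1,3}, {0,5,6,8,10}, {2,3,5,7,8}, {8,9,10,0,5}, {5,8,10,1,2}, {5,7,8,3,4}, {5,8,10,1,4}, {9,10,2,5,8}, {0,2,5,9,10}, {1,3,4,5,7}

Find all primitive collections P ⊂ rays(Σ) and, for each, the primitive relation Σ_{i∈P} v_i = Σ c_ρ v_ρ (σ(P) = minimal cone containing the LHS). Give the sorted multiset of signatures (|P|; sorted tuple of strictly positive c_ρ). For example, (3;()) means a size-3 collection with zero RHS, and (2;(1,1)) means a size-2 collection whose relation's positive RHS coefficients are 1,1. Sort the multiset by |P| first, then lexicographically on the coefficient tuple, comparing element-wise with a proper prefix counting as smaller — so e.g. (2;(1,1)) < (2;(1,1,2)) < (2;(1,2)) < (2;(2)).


Δ(Σ) — 11 vertices, 18 min non-faces:

  P = {2,6}:  v_{2} + v_{6} = 0  so sig = (2;())
  P = {0,3}:  v_{0} + v_{3} = v_{7}  so sig = (2;(1))
  P = {7,10}:  v_{7} + v_{10} = v_{5}  so sig = (2;(1))
  P = {1,9}:  v_{1} + v_{9} = v_{2} + v_{10}  so sig = (2;(1,1))
  P = {2,4}:  v_{2} + v_{4} = v_{1} + v_{10}  so sig = (2;(1,1))
  P = {6,9}:  v_{6} + v_{9} = v_{0} + v_{5} + v_{8} + v_{10}  so sig = (2;(1,1,1,1))
  P = {7,9}:  v_{7} + v_{9} = v_{0} + v_{2} + 2·v_{5} + v_{8}  so sig = (2;(1,1,1,2))
  P = {3,6}:  v_{3} + v_{6} = v_{4} + 2·v_{7} + v_{8}  so sig = (2;(1,1,2))
  P = {3,9}:  v_{3} + v_{9} = v_{2} + 2·v_{5} + v_{8}  so sig = (2;(1,1,2))
  P = {3,10}:  v_{3} + v_{10} = v_{1} + 2·v_{5} + v_{8}  so sig = (2;(1,1,2))
  P = {4,9}:  v_{4} + v_{9} = 2·v_{10}  so sig = (2;(2))
  P = {1,6,10}:  v_{1} + v_{6} + v_{10} = v_{4}  so sig = (3;(1))
  P = {1,5,6}:  v_{1} + v_{5} + v_{6} = v_{4} + v_{7}  so sig = (3;(1,1))
  P = {0,1,5,8}:  v_{0} + v_{1} + v_{5} + v_{8} = 0  so sig = (4;())
  P = {0,4,7,8}:  v_{0} + v_{4} + v_{7} + v_{8} = v_{6}  so sig = (4;(1))
  P = {1,5,7,8}:  v_{1} + v_{5} + v_{7} + v_{8} = v_{3}  so sig = (4;(1))
  P = {0,4,5,8}:  v_{0} + v_{4} + v_{5} + v_{8} = v_{6} + v_{10}  so sig = (4;(1,1))
  P = {0,2,5,8,10}:  v_{0} + v_{2} + v_{5} + v_{8} + v_{10} = v_{9}  so sig = (5;(1))

Sorted signature multiset PRS(X):
[(2;()), (2;(1)), (2;(1)), (2;(1,1)), (2;(1,1)), (2;(1,1,1,1)), (2;(1,1,1,2)), (2;(1,1,2)), (2;(1,1,2)), (2;(1,1,2)), (2;(2)), (3;(1)), (3;(1,1)), (4;()), (4;(1)), (4;(1)), (4;(1,1)), (5;(1))]


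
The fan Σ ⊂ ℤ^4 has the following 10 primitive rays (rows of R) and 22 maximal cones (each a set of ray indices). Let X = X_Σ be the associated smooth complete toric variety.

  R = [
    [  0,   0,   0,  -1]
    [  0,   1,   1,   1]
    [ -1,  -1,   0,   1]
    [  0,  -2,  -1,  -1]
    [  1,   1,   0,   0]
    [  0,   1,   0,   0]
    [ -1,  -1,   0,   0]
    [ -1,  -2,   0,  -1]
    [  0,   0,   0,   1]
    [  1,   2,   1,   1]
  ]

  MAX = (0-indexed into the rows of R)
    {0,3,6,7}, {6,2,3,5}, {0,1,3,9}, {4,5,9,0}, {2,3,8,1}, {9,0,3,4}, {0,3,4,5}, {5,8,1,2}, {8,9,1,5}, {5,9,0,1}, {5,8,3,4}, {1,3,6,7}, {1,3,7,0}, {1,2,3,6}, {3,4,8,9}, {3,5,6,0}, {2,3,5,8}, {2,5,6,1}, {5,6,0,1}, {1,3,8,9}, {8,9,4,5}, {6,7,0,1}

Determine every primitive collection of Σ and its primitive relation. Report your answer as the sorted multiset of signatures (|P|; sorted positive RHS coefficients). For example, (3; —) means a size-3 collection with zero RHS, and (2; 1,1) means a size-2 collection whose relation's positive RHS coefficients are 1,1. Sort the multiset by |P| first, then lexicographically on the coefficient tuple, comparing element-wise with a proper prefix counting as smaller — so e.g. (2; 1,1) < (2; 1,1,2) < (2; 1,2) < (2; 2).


Δ(Σ) — 10 vertices, 16 min non-faces:

  {0,8}:  v_{0} + v_{8} = 0  so sig = (2; —)
  {4,6}:  v_{4} + v_{6} = 0  so sig = (2; —)
  {0,2}:  v_{0} + v_{2} = v_{6}  so sig = (2; 1)
  {1,4}:  v_{1} + v_{4} = v_{9}  so sig = (2; 1)
  {2,4}:  v_{2} + v_{4} = v_{8}  so sig = (2; 1)
  {6,8}:  v_{6} + v_{8} = v_{2}  so sig = (2; 1)
  {6,9}:  v_{6} + v_{9} = v_{1}  so sig = (2; 1)
  {2,9}:  v_{2} + v_{9} = v_{1} + v_{8}  so sig = (2; 1,1)
  {5,7}:  v_{5} + v_{7} = v_{0} + v_{6}  so sig = (2; 1,1)
  {4,7}:  v_{4} + v_{7} = v_{0} + v_{1} + v_{3}  so sig = (2; 1,1,1)
  {7,8}:  v_{7} + v_{8} = v_{1} + v_{3} + v_{6}  so sig = (2; 1,1,1)
  {2,7}:  v_{2} + v_{7} = v_{1} + v_{3} + 2·v_{6}  so sig = (2; 1,1,2)
  {7,9}:  v_{7} + v_{9} = v_{0} + 2·v_{1} + v_{3}  so sig = (2; 1,1,2)
  {1,3,5}:  v_{1} + v_{3} + v_{5} = 0  so sig = (3; —)
  {3,5,9}:  v_{3} + v_{5} + v_{9} = v_{4}  so sig = (3; 1)
  {0,1,3,6}:  v_{0} + v_{1} + v_{3} + v_{6} = v_{7}  so sig = (4; 1)

so the primitive-relation signature multiset is
{ (2; —) ×2,  (2; 1) ×5,  (2; 1,1) ×2,  (2; 1,1,1) ×2,  (2; 1,1,2) ×2,  (3; —),  (3; 1),  (4; 1) }


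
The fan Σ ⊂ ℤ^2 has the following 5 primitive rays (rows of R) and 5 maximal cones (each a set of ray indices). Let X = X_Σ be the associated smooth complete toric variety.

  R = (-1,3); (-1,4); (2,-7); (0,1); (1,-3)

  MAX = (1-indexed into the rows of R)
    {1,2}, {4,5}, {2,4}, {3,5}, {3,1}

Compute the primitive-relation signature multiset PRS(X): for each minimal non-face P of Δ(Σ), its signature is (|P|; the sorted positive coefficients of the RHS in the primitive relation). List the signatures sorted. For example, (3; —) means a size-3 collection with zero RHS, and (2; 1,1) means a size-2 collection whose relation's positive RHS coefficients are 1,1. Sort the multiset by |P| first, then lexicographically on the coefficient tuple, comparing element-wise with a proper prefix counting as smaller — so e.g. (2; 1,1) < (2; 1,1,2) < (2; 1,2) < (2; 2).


The 5 primitive collections of Σ (r=5, n=2):

  P = {1,5}:  v_{1} + v_{5} = 0  ⇒ sig = (2; —)
  P = {1,4}:  v_{1} + v_{4} = v_{2}  ⇒ sig = (2; 1)
  P = {2,3}:  v_{2} + v_{3} = v_{5}  ⇒ sig = (2; 1)
  P = {2,5}:  v_{2} + v_{5} = v_{4}  ⇒ sig = (2; 1)
  P = {3,4}:  v_{3} + v_{4} = 2·v_{5}  ⇒ sig = (2; 2)

Sorted signature multiset PRS(X):
    (2; —)
    (2; 1)
    (2; 1)
    (2; 1)
    (2; 2)


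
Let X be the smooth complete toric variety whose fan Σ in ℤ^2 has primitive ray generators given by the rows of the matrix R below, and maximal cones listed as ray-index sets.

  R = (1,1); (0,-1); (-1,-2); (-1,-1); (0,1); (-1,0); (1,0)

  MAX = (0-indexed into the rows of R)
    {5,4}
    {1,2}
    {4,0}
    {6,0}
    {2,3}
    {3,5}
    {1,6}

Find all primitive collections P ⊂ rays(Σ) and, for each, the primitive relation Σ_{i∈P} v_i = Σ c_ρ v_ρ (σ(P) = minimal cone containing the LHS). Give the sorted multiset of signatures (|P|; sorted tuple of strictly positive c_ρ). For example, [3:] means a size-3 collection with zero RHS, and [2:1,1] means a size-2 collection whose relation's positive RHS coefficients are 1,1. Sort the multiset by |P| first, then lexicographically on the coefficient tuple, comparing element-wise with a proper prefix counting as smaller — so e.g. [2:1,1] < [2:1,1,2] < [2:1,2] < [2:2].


|primitive collections| = 14. Relations:

  {0,3}:  v_{0} + v_{3} = 0 ; sig = [2:]
  {1,4}:  v_{1} + v_{4} = 0 ; sig = [2:]
  {5,6}:  v_{5} + v_{6} = 0 ; sig = [2:]
  {0,1}:  v_{0} + v_{1} = v_{6} ; sig = [2:1]
  {0,2}:  v_{0} + v_{2} = v_{1} ; sig = [2:1]
  {0,5}:  v_{0} + v_{5} = v_{4} ; sig = [2:1]
  {1,3}:  v_{1} + v_{3} = v_{2} ; sig = [2:1]
  {1,5}:  v_{1} + v_{5} = v_{3} ; sig = [2:1]
  {2,4}:  v_{2} + v_{4} = v_{3} ; sig = [2:1]
  {3,4}:  v_{3} + v_{4} = v_{5} ; sig = [2:1]
  {3,6}:  v_{3} + v_{6} = v_{1} ; sig = [2:1]
  {4,6}:  v_{4} + v_{6} = v_{0} ; sig = [2:1]
  {2,5}:  v_{2} + v_{5} = 2·v_{3} ; sig = [2:2]
  {2,6}:  v_{2} + v_{6} = 2·v_{1} ; sig = [2:2]

so the primitive-relation signature multiset is
{ [2:] ×3,  [2:1] ×9,  [2:2] ×2 }


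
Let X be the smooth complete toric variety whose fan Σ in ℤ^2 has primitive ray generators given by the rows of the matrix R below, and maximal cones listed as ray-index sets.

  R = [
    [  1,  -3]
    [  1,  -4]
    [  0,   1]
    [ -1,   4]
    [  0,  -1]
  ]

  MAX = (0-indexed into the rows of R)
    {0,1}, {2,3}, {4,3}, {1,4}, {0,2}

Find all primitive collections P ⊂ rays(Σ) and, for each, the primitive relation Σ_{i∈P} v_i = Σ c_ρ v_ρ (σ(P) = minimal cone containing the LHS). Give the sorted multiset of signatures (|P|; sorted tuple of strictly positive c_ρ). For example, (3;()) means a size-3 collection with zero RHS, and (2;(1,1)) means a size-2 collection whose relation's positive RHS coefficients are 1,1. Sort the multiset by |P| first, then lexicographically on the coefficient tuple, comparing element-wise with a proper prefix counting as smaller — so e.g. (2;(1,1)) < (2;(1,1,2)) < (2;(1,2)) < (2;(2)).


Δ(Σ) — 5 vertices, 5 min non-faces:

  {1,3}:  v_{1} + v_{3} = 0  ⟹  sig = (2;())
  {2,4}:  v_{2} + v_{4} = 0  ⟹  sig = (2;())
  {0,3}:  v_{0} + v_{3} = v_{2}  ⟹  sig = (2;(1))
  {0,4}:  v_{0} + v_{4} = v_{1}  ⟹  sig = (2;(1))
  {1,2}:  v_{1} + v_{2} = v_{0}  ⟹  sig = (2;(1))

so the primitive-relation signature multiset is
[(2;()), (2;()), (2;(1)), (2;(1)), (2;(1))]


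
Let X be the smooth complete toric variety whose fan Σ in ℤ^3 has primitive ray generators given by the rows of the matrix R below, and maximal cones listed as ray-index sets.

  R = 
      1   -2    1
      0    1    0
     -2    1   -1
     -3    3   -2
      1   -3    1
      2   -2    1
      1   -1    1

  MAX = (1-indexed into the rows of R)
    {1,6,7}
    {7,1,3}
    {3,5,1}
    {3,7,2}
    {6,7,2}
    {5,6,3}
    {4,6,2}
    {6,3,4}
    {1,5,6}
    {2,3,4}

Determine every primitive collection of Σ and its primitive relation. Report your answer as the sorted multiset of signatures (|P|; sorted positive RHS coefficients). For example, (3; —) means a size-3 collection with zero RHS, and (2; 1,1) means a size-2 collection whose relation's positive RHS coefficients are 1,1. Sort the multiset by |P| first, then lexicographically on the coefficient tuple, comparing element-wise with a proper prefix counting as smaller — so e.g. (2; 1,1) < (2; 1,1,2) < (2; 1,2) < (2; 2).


9 collections generate NE(X_Σ); each relation:

  • {1,2}:  v_{1} + v_{2} = v_{7}  so sig = (2; 1)
  • {1,4}:  v_{1} + v_{4} = v_{3}  so sig = (2; 1)
  • {2,5}:  v_{2} + v_{5} = v_{1}  so sig = (2; 1)
  • {4,7}:  v_{4} + v_{7} = v_{2} + v_{3}  so sig = (2; 1,1)
  • {4,5}:  v_{4} + v_{5} = 2·v_{3} + v_{6}  so sig = (2; 1,2)
  • {5,7}:  v_{5} + v_{7} = 2·v_{1}  so sig = (2; 2)
  • {2,3,6}:  v_{2} + v_{3} + v_{6} = 0  so sig = (3; —)
  • {1,3,6}:  v_{1} + v_{3} + v_{6} = v_{5}  so sig = (3; 1)
  • {3,6,7}:  v_{3} + v_{6} + v_{7} = v_{1}  so sig = (3; 1)

so the primitive-relation signature multiset is
[(2; 1), (2; 1), (2; 1), (2; 1,1), (2; 1,2), (2; 2), (3; —), (3; 1), (3; 1)]


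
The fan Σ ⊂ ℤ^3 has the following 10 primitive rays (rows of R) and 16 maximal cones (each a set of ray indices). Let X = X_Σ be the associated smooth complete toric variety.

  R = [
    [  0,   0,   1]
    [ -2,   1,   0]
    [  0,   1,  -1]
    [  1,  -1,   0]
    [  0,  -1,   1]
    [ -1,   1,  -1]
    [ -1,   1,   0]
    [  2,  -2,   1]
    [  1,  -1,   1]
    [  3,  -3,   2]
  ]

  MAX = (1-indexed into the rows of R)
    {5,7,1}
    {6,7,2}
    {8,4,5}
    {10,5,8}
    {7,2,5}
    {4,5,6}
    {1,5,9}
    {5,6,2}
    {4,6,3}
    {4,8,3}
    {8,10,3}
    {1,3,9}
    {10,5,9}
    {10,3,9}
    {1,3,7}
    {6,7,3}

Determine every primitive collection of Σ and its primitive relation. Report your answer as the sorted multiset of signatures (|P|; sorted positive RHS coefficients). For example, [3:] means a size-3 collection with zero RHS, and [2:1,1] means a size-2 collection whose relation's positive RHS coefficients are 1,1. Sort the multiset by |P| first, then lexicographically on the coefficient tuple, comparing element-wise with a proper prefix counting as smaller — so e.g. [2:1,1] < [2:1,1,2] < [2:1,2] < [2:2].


Minimal non-faces — 22 found among 10 rays, 16 max cones:

  P = {3,5}:  v_{3} + v_{5} = 0  ⇒ sig = [2:]
  P = {4,7}:  v_{4} + v_{7} = 0  ⇒ sig = [2:]
  P = {6,9}:  v_{6} + v_{9} = 0  ⇒ sig = [2:]
  P = {1,4}:  v_{1} + v_{4} = v_{9}  ⇒ sig = [2:1]
  P = {1,6}:  v_{1} + v_{6} = v_{7}  ⇒ sig = [2:1]
  P = {2,8}:  v_{2} + v_{8} = v_{5}  ⇒ sig = [2:1]
  P = {4,9}:  v_{4} + v_{9} = v_{8}  ⇒ sig = [2:1]
  P = {6,8}:  v_{6} + v_{8} = v_{4}  ⇒ sig = [2:1]
  P = {6,10}:  v_{6} + v_{10} = v_{8}  ⇒ sig = [2:1]
  P = {7,8}:  v_{7} + v_{8} = v_{9}  ⇒ sig = [2:1]
  P = {7,9}:  v_{7} + v_{9} = v_{1}  ⇒ sig = [2:1]
  P = {8,9}:  v_{8} + v_{9} = v_{10}  ⇒ sig = [2:1]
  P = {2,3}:  v_{2} + v_{3} = v_{6} + v_{7}  ⇒ sig = [2:1,1]
  P = {2,4}:  v_{2} + v_{4} = v_{5} + v_{6}  ⇒ sig = [2:1,1]
  P = {2,9}:  v_{2} + v_{9} = v_{5} + v_{7}  ⇒ sig = [2:1,1]
  P = {2,10}:  v_{2} + v_{10} = v_{5} + v_{9}  ⇒ sig = [2:1,1]
  P = {1,2}:  v_{1} + v_{2} = v_{5} + 2·v_{7}  ⇒ sig = [2:1,2]
  P = {1,8}:  v_{1} + v_{8} = 2·v_{9}  ⇒ sig = [2:2]
  P = {4,10}:  v_{4} + v_{10} = 2·v_{8}  ⇒ sig = [2:2]
  P = {7,10}:  v_{7} + v_{10} = 2·v_{9}  ⇒ sig = [2:2]
  P = {1,10}:  v_{1} + v_{10} = 3·v_{9}  ⇒ sig = [2:3]
  P = {5,6,7}:  v_{5} + v_{6} + v_{7} = v_{2}  ⇒ sig = [3:1]

Signatures (|P|; sorted positive RHS coefficients), sorted:
    [2:]
    [2:]
    [2:]
    [2:1]
    [2:1]
    [2:1]
    [2:1]
    [2:1]
    [2:1]
    [2:1]
    [2:1]
    [2:1]
    [2:1,1]
    [2:1,1]
    [2:1,1]
    [2:1,1]
    [2:1,2]
    [2:2]
    [2:2]
    [2:2]
    [2:3]
    [3:1]


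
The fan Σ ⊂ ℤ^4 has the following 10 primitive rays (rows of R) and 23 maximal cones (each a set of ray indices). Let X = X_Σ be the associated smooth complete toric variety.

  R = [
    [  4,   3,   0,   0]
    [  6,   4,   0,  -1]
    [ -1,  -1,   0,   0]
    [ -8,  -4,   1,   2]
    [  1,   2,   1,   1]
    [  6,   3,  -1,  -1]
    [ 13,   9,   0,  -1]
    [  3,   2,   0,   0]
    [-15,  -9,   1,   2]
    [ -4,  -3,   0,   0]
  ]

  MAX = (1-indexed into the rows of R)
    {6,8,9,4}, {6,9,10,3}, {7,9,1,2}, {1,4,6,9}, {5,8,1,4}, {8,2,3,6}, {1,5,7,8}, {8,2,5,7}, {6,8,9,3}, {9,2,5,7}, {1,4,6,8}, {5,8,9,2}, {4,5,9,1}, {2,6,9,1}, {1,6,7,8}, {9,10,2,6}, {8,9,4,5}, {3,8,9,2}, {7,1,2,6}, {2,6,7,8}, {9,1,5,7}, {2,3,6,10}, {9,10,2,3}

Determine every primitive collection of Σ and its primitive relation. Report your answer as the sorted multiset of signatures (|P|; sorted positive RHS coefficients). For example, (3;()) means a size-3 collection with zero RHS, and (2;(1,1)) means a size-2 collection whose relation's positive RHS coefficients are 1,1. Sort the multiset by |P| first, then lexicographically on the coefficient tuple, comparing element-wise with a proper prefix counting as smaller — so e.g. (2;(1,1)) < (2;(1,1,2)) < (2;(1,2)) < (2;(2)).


19 collections generate NE(X_Σ); each relation:

  P = {1,10}:  v_{1} + v_{10} = 0  →  sig = (2;())
  P = {1,3}:  v_{1} + v_{3} = v_{8}  →  sig = (2;(1))
  P = {8,10}:  v_{8} + v_{10} = v_{3}  →  sig = (2;(1))
  P = {2,4}:  v_{2} + v_{4} = v_{7} + v_{9}  →  sig = (2;(1,1))
  P = {4,7}:  v_{4} + v_{7} = v_{1} + v_{5}  →  sig = (2;(1,1))
  P = {4,10}:  v_{4} + v_{10} = v_{8} + v_{9}  →  sig = (2;(1,1))
  P = {5,6}:  v_{5} + v_{6} = v_{1} + v_{8}  →  sig = (2;(1,1))
  P = {7,10}:  v_{7} + v_{10} = v_{2} + v_{8}  →  sig = (2;(1,1))
  P = {5,10}:  v_{5} + v_{10} = v_{2} + 2·v_{8} + v_{9}  →  sig = (2;(1,1,2))
  P = {3,5}:  v_{3} + v_{5} = v_{2} + 3·v_{8} + v_{9}  →  sig = (2;(1,1,3))
  P = {3,4}:  v_{3} + v_{4} = 2·v_{8} + v_{9}  →  sig = (2;(1,2))
  P = {3,7}:  v_{3} + v_{7} = v_{2} + 2·v_{8}  →  sig = (2;(1,2))
  P = {1,2,8}:  v_{1} + v_{2} + v_{8} = v_{7}  →  sig = (3;(1))
  P = {1,8,9}:  v_{1} + v_{8} + v_{9} = v_{4}  →  sig = (3;(1))
  P = {6,7,9}:  v_{6} + v_{7} + v_{9} = v_{1}  →  sig = (3;(1))
  P = {7,8,9}:  v_{7} + v_{8} + v_{9} = v_{5}  →  sig = (3;(1))
  P = {1,2,5}:  v_{1} + v_{2} + v_{5} = 2·v_{7} + v_{9}  →  sig = (3;(1,2))
  P = {2,6,8,9}:  v_{2} + v_{6} + v_{8} + v_{9} = 0  →  sig = (4;())
  P = {2,3,6,9}:  v_{2} + v_{3} + v_{6} + v_{9} = v_{10}  →  sig = (4;(1))

so the primitive-relation signature multiset is
{ (2;()),  (2;(1)) ×2,  (2;(1,1)) ×5,  (2;(1,1,2)),  (2;(1,1,3)),  (2;(1,2)) ×2,  (3;(1)) ×4,  (3;(1,2)),  (4;()),  (4;(1)) }


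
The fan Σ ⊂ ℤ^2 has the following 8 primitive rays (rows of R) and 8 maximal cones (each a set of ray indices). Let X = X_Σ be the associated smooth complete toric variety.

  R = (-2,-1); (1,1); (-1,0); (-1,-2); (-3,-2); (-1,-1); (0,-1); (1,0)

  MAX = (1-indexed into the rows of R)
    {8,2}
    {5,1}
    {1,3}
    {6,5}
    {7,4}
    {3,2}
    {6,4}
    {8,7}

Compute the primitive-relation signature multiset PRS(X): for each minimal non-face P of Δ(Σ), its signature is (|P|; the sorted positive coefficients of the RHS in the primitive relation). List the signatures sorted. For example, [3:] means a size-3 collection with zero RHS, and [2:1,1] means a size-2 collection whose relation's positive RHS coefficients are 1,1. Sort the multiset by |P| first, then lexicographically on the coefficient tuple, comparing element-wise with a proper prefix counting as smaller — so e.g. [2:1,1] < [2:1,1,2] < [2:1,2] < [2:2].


|primitive collections| = 20. Relations:

  P = {2,6}:  v_{2} + v_{6} = 0  ⇒ sig = [2:]
  P = {3,8}:  v_{3} + v_{8} = 0  ⇒ sig = [2:]
  P = {1,2}:  v_{1} + v_{2} = v_{3}  ⇒ sig = [2:1]
  P = {1,6}:  v_{1} + v_{6} = v_{5}  ⇒ sig = [2:1]
  P = {1,8}:  v_{1} + v_{8} = v_{6}  ⇒ sig = [2:1]
  P = {2,4}:  v_{2} + v_{4} = v_{7}  ⇒ sig = [2:1]
  P = {2,5}:  v_{2} + v_{5} = v_{1}  ⇒ sig = [2:1]
  P = {2,7}:  v_{2} + v_{7} = v_{8}  ⇒ sig = [2:1]
  P = {3,6}:  v_{3} + v_{6} = v_{1}  ⇒ sig = [2:1]
  P = {3,7}:  v_{3} + v_{7} = v_{6}  ⇒ sig = [2:1]
  P = {6,7}:  v_{6} + v_{7} = v_{4}  ⇒ sig = [2:1]
  P = {6,8}:  v_{6} + v_{8} = v_{7}  ⇒ sig = [2:1]
  P = {1,7}:  v_{1} + v_{7} = 2·v_{6}  ⇒ sig = [2:2]
  P = {3,4}:  v_{3} + v_{4} = 2·v_{6}  ⇒ sig = [2:2]
  P = {3,5}:  v_{3} + v_{5} = 2·v_{1}  ⇒ sig = [2:2]
  P = {4,8}:  v_{4} + v_{8} = 2·v_{7}  ⇒ sig = [2:2]
  P = {5,8}:  v_{5} + v_{8} = 2·v_{6}  ⇒ sig = [2:2]
  P = {1,4}:  v_{1} + v_{4} = 3·v_{6}  ⇒ sig = [2:3]
  P = {5,7}:  v_{5} + v_{7} = 3·v_{6}  ⇒ sig = [2:3]
  P = {4,5}:  v_{4} + v_{5} = 4·v_{6}  ⇒ sig = [2:4]

Signatures (|P|; sorted positive RHS coefficients), sorted:
{ [2:] ×2,  [2:1] ×10,  [2:2] ×5,  [2:3] ×2,  [2:4] }


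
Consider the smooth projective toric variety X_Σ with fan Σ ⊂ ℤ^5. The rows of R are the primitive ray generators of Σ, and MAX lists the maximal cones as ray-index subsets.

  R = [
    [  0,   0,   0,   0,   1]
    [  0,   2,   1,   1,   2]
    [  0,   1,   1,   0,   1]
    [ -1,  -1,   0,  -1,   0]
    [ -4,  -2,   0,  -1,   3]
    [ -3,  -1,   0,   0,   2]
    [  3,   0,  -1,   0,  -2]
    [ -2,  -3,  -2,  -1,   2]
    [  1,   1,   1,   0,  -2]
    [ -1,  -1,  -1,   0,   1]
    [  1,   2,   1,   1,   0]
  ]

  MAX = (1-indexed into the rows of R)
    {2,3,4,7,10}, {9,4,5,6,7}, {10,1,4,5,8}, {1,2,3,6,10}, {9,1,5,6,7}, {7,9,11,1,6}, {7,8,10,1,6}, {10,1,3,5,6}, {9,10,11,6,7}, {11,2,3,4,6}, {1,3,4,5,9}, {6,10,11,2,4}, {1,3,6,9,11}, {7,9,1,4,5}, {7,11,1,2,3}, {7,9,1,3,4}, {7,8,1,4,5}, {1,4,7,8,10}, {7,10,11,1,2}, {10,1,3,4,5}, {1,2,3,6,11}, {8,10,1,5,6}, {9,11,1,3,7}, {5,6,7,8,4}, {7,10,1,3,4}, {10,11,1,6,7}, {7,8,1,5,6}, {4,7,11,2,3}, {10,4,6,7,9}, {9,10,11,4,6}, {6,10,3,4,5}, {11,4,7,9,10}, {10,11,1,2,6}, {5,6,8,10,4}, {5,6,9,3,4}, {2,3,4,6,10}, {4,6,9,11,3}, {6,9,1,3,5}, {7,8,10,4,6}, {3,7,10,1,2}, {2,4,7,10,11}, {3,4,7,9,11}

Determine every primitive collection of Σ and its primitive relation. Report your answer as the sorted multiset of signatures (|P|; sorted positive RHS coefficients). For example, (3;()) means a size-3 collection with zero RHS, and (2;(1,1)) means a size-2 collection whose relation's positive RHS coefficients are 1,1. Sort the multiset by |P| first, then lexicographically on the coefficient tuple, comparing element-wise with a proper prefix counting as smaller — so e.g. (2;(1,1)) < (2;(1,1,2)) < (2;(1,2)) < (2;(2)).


The 19 primitive collections of Σ (r=11, n=5):

  {5,11}:  v_{5} + v_{11} = v_{3} + v_{6}  so sig = (2;(1,1))
  {8,11}:  v_{8} + v_{11} = v_{1} + v_{10}  so sig = (2;(1,1))
  {8,9}:  v_{8} + v_{9} = v_{4} + v_{6} + v_{7}  so sig = (2;(1,1,1))
  {2,5}:  v_{2} + v_{5} = 2·v_{3} + v_{6} + v_{10}  so sig = (2;(1,1,2))
  {2,8}:  v_{2} + v_{8} = v_{1} + v_{3} + 2·v_{10}  so sig = (2;(1,1,2))
  {3,8}:  v_{3} + v_{8} = 2·v_{1} + v_{4} + v_{10}  so sig = (2;(1,1,2))
  {2,9}:  v_{2} + v_{9} = v_{4} + 2·v_{11}  so sig = (2;(1,2))
  {1,9,10}:  v_{1} + v_{9} + v_{10} = 0  so sig = (3;())
  {1,4,6}:  v_{1} + v_{4} + v_{6} = v_{5}  so sig = (3;(1))
  {1,4,11}:  v_{1} + v_{4} + v_{11} = v_{3}  so sig = (3;(1))
  {3,6,7}:  v_{3} + v_{6} + v_{7} = v_{1}  so sig = (3;(1))
  {3,10,11}:  v_{3} + v_{10} + v_{11} = v_{2}  so sig = (3;(1))
  {5,7,10}:  v_{5} + v_{7} + v_{10} = v_{8}  so sig = (3;(1))
  {3,9,10}:  v_{3} + v_{9} + v_{10} = v_{4} + v_{11}  so sig = (3;(1,1))
  {5,9,10}:  v_{5} + v_{9} + v_{10} = v_{4} + v_{6}  so sig = (3;(1,1))
  {2,6,7}:  v_{2} + v_{6} + v_{7} = v_{1} + v_{10} + v_{11}  so sig = (3;(1,1,1))
  {1,2,4}:  v_{1} + v_{2} + v_{4} = 2·v_{3} + v_{10}  so sig = (3;(1,2))
  {3,5,7}:  v_{3} + v_{5} + v_{7} = 2·v_{1} + v_{4}  so sig = (3;(1,2))
  {4,6,7,11}:  v_{4} + v_{6} + v_{7} + v_{11} = 0  so sig = (4;())

Hence PRS(X_Σ) =
    (2;(1,1))
    (2;(1,1))
    (2;(1,1,1))
    (2;(1,1,2))
    (2;(1,1,2))
    (2;(1,1,2))
    (2;(1,2))
    (3;())
    (3;(1))
    (3;(1))
    (3;(1))
    (3;(1))
    (3;(1))
    (3;(1,1))
    (3;(1,1))
    (3;(1,1,1))
    (3;(1,2))
    (3;(1,2))
    (4;())


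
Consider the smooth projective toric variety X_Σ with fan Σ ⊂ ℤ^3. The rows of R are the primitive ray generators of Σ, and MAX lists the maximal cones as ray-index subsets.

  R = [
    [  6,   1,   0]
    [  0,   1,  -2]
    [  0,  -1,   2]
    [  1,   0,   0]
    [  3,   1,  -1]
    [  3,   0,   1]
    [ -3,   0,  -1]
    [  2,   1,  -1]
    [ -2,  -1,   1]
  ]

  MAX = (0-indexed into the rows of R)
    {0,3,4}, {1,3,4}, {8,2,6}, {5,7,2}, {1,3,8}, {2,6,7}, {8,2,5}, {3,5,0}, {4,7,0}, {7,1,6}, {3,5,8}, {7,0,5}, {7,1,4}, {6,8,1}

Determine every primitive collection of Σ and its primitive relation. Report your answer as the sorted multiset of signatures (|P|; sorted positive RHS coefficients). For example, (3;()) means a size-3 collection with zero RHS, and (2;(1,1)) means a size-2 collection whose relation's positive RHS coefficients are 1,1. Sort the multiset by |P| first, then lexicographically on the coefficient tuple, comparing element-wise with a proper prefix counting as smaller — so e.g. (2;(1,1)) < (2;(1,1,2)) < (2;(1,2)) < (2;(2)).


15 collections generate NE(X_Σ); each relation:

  P={1,2}:  v_{1} + v_{2} = 0 ; sig = (2;())
  P={5,6}:  v_{5} + v_{6} = 0 ; sig = (2;())
  P={7,8}:  v_{7} + v_{8} = 0 ; sig = (2;())
  P={0,6}:  v_{0} + v_{6} = v_{4} ; sig = (2;(1))
  P={1,5}:  v_{1} + v_{5} = v_{4} ; sig = (2;(1))
  P={2,4}:  v_{2} + v_{4} = v_{5} ; sig = (2;(1))
  P={3,7}:  v_{3} + v_{7} = v_{4} ; sig = (2;(1))
  P={4,5}:  v_{4} + v_{5} = v_{0} ; sig = (2;(1))
  P={4,6}:  v_{4} + v_{6} = v_{1} ; sig = (2;(1))
  P={4,8}:  v_{4} + v_{8} = v_{3} ; sig = (2;(1))
  P={0,8}:  v_{0} + v_{8} = v_{3} + v_{5} ; sig = (2;(1,1))
  P={2,3}:  v_{2} + v_{3} = v_{5} + v_{8} ; sig = (2;(1,1))
  P={3,6}:  v_{3} + v_{6} = v_{1} + v_{8} ; sig = (2;(1,1))
  P={0,1}:  v_{0} + v_{1} = 2·v_{4} ; sig = (2;(2))
  P={0,2}:  v_{0} + v_{2} = 2·v_{5} ; sig = (2;(2))

so the primitive-relation signature multiset is
    (2;())
    (2;())
    (2;())
    (2;(1))
    (2;(1))
    (2;(1))
    (2;(1))
    (2;(1))
    (2;(1))
    (2;(1))
    (2;(1,1))
    (2;(1,1))
    (2;(1,1))
    (2;(2))
    (2;(2))


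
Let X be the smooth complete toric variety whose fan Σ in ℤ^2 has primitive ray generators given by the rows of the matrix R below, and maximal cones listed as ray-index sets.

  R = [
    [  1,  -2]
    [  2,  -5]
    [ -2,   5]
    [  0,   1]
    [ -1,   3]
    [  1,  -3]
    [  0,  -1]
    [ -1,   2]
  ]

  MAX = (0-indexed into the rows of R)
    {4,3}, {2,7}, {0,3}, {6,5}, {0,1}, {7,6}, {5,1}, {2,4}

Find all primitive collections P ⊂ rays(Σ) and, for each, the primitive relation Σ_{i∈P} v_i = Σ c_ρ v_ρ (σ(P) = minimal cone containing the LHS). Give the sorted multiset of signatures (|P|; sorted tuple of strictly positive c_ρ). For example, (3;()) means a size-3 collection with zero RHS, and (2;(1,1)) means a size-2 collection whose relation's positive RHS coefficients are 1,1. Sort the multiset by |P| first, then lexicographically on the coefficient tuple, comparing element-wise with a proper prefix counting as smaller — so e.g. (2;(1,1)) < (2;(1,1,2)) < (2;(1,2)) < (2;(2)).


Δ(Σ) — 8 vertices, 20 min non-faces:

  P={0,7}:  v_{0} + v_{7} = 0 ; sig = (2;())
  P={1,2}:  v_{1} + v_{2} = 0 ; sig = (2;())
  P={3,6}:  v_{3} + v_{6} = 0 ; sig = (2;())
  P={4,5}:  v_{4} + v_{5} = 0 ; sig = (2;())
  P={0,2}:  v_{0} + v_{2} = v_{4} ; sig = (2;(1))
  P={0,4}:  v_{0} + v_{4} = v_{3} ; sig = (2;(1))
  P={0,5}:  v_{0} + v_{5} = v_{1} ; sig = (2;(1))
  P={0,6}:  v_{0} + v_{6} = v_{5} ; sig = (2;(1))
  P={1,4}:  v_{1} + v_{4} = v_{0} ; sig = (2;(1))
  P={1,7}:  v_{1} + v_{7} = v_{5} ; sig = (2;(1))
  P={2,5}:  v_{2} + v_{5} = v_{7} ; sig = (2;(1))
  P={3,5}:  v_{3} + v_{5} = v_{0} ; sig = (2;(1))
  P={3,7}:  v_{3} + v_{7} = v_{4} ; sig = (2;(1))
  P={4,6}:  v_{4} + v_{6} = v_{7} ; sig = (2;(1))
  P={4,7}:  v_{4} + v_{7} = v_{2} ; sig = (2;(1))
  P={5,7}:  v_{5} + v_{7} = v_{6} ; sig = (2;(1))
  P={1,3}:  v_{1} + v_{3} = 2·v_{0} ; sig = (2;(2))
  P={1,6}:  v_{1} + v_{6} = 2·v_{5} ; sig = (2;(2))
  P={2,3}:  v_{2} + v_{3} = 2·v_{4} ; sig = (2;(2))
  P={2,6}:  v_{2} + v_{6} = 2·v_{7} ; sig = (2;(2))

Signatures (|P|; sorted positive RHS coefficients), sorted:
{ (2;()) ×4,  (2;(1)) ×12,  (2;(2)) ×4 }


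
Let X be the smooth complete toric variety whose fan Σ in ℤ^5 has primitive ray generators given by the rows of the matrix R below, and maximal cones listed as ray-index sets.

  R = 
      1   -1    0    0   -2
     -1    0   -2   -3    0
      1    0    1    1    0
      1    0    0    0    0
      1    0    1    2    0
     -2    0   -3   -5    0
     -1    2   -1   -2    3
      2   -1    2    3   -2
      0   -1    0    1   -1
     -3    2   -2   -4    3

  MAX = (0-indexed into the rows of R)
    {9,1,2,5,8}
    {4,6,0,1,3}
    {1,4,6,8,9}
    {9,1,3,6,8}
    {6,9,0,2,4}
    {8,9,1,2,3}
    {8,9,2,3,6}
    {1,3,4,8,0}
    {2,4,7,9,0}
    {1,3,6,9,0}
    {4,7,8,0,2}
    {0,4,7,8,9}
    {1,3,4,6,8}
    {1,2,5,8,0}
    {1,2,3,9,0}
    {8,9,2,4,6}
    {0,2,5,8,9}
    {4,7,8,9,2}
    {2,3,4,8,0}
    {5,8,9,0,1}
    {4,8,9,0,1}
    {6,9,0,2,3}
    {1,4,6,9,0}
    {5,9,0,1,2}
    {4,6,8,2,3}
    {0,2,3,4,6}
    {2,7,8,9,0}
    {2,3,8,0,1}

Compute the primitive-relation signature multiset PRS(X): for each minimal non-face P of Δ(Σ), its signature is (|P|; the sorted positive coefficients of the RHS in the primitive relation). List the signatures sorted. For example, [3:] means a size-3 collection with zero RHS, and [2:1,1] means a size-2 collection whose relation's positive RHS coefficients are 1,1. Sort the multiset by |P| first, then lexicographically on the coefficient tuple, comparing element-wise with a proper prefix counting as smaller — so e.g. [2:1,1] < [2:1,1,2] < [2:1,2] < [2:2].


Δ(Σ) — 10 vertices, 14 min non-faces:

  • {1,7}:  v_{1} + v_{7} = v_{0}  ⇒ sig = [2:1]
  • {4,5}:  v_{4} + v_{5} = v_{1}  ⇒ sig = [2:1]
  • {3,7}:  v_{3} + v_{7} = v_{0} + v_{2} + v_{4}  ⇒ sig = [2:1,1,1]
  • {5,6}:  v_{5} + v_{6} = v_{1} + v_{3} + v_{9}  ⇒ sig = [2:1,1,1]
  • {5,7}:  v_{5} + v_{7} = 2·v_{0} + v_{2} + v_{8} + v_{9}  ⇒ sig = [2:1,1,1,2]
  • {6,7}:  v_{6} + v_{7} = v_{0} + v_{2} + 2·v_{4} + v_{9}  ⇒ sig = [2:1,1,1,2]
  • {3,5}:  v_{3} + v_{5} = 2·v_{1} + v_{2}  ⇒ sig = [2:1,2]
  • {1,2,4}:  v_{1} + v_{2} + v_{4} = v_{3}  ⇒ sig = [3:1]
  • {3,4,9}:  v_{3} + v_{4} + v_{9} = v_{6}  ⇒ sig = [3:1]
  • {0,6,8}:  v_{0} + v_{6} + v_{8} = v_{1} + v_{4}  ⇒ sig = [3:1,1]
  • {1,2,6}:  v_{1} + v_{2} + v_{6} = 2·v_{3} + v_{9}  ⇒ sig = [3:1,2]
  • {0,3,8,9}:  v_{0} + v_{3} + v_{8} + v_{9} = v_{1}  ⇒ sig = [4:1]
  • {0,2,4,8,9}:  v_{0} + v_{2} + v_{4} + v_{8} + v_{9} = 0  ⇒ sig = [5:]
  • {0,1,2,8,9}:  v_{0} + v_{1} + v_{2} + v_{8} + v_{9} = v_{5}  ⇒ sig = [5:1]

so the primitive-relation signature multiset is
{ [2:1] ×2,  [2:1,1,1] ×2,  [2:1,1,1,2] ×2,  [2:1,2],  [3:1] ×2,  [3:1,1],  [3:1,2],  [4:1],  [5:],  [5:1] }
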